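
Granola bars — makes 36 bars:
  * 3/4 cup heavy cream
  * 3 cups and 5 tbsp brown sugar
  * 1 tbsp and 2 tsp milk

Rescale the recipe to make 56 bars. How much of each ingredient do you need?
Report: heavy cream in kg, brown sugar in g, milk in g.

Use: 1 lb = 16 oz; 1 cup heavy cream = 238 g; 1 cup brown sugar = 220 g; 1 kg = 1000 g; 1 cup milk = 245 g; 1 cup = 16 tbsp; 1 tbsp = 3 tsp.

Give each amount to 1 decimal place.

Scaling factor: 56/36 = 14/9.
heavy cream: 0.75 cup × 14/9 × 238 g/cup ÷ 1000 g/kg ≈ 0.3 kg
brown sugar: (3 cup + 5 tbsp = 3.3125 cup) × 14/9 × 220 g/cup ≈ 1133.6 g
milk: (1 tbsp + 2 tsp = 5/3 tbsp) × 14/9 ÷ 16 tbsp/cup × 245 g/cup ≈ 39.7 g

heavy cream: 0.3 kg; brown sugar: 1133.6 g; milk: 39.7 g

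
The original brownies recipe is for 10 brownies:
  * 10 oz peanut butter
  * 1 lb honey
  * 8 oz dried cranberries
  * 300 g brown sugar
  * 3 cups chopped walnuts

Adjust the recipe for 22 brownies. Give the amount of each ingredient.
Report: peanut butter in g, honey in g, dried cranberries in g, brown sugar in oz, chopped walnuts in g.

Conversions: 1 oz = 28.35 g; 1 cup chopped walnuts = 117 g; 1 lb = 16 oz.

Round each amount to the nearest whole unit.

Scaling factor: 22/10 = 11/5 = 2.2.
peanut butter: 10 oz × 11/5 × 28.35 g/oz ≈ 624 g
honey: 1 lb × 11/5 × 16 oz/lb × 28.35 g/oz ≈ 998 g
dried cranberries: 8 oz × 11/5 × 28.35 g/oz ≈ 499 g
brown sugar: 300 g × 11/5 ÷ 28.35 g/oz ≈ 23 oz
chopped walnuts: 3 cup × 11/5 × 117 g/cup ≈ 772 g

peanut butter: 624 g; honey: 998 g; dried cranberries: 499 g; brown sugar: 23 oz; chopped walnuts: 772 g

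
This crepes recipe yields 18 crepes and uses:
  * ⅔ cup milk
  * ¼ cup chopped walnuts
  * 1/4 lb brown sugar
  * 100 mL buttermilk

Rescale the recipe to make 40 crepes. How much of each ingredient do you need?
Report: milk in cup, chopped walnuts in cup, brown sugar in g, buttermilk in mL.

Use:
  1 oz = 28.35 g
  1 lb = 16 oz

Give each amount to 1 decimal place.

Scaling factor: 40/18 = 20/9.
milk: 2/3 cup × 20/9 ≈ 1.5 cup
chopped walnuts: 0.25 cup × 20/9 ≈ 0.6 cup
brown sugar: 0.25 lb × 20/9 × 16 oz/lb × 28.35 g/oz = 252.0 g
buttermilk: 100 mL × 20/9 ≈ 222.2 mL

milk: 1.5 cup; chopped walnuts: 0.6 cup; brown sugar: 252.0 g; buttermilk: 222.2 mL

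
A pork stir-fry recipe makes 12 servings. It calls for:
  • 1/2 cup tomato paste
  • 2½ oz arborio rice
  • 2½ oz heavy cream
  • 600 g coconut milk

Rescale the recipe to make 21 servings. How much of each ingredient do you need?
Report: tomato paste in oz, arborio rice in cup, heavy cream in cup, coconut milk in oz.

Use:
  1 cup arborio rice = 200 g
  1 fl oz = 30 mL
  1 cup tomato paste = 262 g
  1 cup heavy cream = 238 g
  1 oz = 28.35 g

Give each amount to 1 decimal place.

Scaling factor: 21/12 = 7/4 = 1.75.
tomato paste: 0.5 cup × 7/4 × 262 g/cup ÷ 28.35 g/oz ≈ 8.1 oz
arborio rice: 2.5 oz × 7/4 × 28.35 g/oz ÷ 200 g/cup ≈ 0.6 cup
heavy cream: 2.5 oz × 7/4 × 28.35 g/oz ÷ 238 g/cup ≈ 0.5 cup
coconut milk: 600 g × 7/4 ÷ 28.35 g/oz ≈ 37.0 oz

tomato paste: 8.1 oz; arborio rice: 0.6 cup; heavy cream: 0.5 cup; coconut milk: 37.0 oz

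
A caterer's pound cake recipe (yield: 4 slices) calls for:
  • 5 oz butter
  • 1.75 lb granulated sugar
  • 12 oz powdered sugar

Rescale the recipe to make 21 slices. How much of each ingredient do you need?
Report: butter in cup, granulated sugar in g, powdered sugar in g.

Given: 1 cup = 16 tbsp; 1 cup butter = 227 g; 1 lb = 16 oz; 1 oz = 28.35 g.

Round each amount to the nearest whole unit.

butter: 3 cup; granulated sugar: 4167 g; powdered sugar: 1786 g

Scaling factor: 21/4 = 5.25.
butter: 5 oz × 21/4 × 28.35 g/oz ÷ 227 g/cup ≈ 3 cup
granulated sugar: 1.75 lb × 21/4 × 16 oz/lb × 28.35 g/oz ≈ 4167 g
powdered sugar: 12 oz × 21/4 × 28.35 g/oz ≈ 1786 g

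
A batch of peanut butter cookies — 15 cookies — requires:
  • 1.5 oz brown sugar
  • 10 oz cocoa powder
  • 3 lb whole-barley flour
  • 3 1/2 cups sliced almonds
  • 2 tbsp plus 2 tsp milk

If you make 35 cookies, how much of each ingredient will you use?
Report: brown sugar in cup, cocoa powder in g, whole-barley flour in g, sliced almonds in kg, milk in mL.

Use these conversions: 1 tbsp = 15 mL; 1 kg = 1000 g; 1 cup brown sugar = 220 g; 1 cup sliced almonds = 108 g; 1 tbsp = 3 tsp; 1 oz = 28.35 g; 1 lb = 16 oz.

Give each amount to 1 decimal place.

Scaling factor: 35/15 = 7/3.
brown sugar: 1.5 oz × 7/3 × 28.35 g/oz ÷ 220 g/cup ≈ 0.5 cup
cocoa powder: 10 oz × 7/3 × 28.35 g/oz = 661.5 g
whole-barley flour: 3 lb × 7/3 × 16 oz/lb × 28.35 g/oz = 3175.2 g
sliced almonds: 3.5 cup × 7/3 × 108 g/cup ÷ 1000 g/kg ≈ 0.9 kg
milk: (2 tbsp + 2 tsp = 8/3 tbsp) × 7/3 × 15 mL/tbsp ≈ 93.3 mL

brown sugar: 0.5 cup; cocoa powder: 661.5 g; whole-barley flour: 3175.2 g; sliced almonds: 0.9 kg; milk: 93.3 mL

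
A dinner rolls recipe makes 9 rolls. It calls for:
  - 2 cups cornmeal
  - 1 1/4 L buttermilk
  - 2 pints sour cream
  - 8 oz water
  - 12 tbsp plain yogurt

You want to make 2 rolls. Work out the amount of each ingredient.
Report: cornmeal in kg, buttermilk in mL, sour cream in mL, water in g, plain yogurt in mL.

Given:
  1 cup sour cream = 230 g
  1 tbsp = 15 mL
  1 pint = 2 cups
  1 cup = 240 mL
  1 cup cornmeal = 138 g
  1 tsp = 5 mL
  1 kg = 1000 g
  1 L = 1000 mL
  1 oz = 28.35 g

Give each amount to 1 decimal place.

cornmeal: 0.1 kg; buttermilk: 277.8 mL; sour cream: 213.3 mL; water: 50.4 g; plain yogurt: 40.0 mL

Scaling factor: 2/9.
cornmeal: 2 cup × 2/9 × 138 g/cup ÷ 1000 g/kg ≈ 0.1 kg
buttermilk: 1.25 L × 2/9 × 1000 mL/L ≈ 277.8 mL
sour cream: 2 pint × 2/9 × 2 cup/pint × 240 mL/cup ≈ 213.3 mL
water: 8 oz × 2/9 × 28.35 g/oz = 50.4 g
plain yogurt: 12 tbsp × 2/9 × 15 mL/tbsp = 40.0 mL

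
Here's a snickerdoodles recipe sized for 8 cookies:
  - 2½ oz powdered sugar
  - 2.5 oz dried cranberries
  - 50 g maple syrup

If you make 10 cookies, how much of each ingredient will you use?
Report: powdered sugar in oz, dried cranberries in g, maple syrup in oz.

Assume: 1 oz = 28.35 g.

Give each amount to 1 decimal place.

powdered sugar: 3.1 oz; dried cranberries: 88.6 g; maple syrup: 2.2 oz

Scaling factor: 10/8 = 5/4 = 1.25.
powdered sugar: 2.5 oz × 5/4 ≈ 3.1 oz
dried cranberries: 2.5 oz × 5/4 × 28.35 g/oz ≈ 88.6 g
maple syrup: 50 g × 5/4 ÷ 28.35 g/oz ≈ 2.2 oz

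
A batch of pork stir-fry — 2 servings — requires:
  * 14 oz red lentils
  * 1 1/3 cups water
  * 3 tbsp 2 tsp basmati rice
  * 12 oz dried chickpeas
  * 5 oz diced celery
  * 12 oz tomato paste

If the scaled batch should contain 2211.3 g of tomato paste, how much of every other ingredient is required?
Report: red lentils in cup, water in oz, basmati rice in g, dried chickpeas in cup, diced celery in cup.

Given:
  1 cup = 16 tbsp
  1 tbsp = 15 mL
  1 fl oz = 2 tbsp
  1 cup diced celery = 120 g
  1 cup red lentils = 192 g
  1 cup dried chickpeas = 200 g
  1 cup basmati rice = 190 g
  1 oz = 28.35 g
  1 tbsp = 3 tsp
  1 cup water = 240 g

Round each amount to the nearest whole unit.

red lentils: 13 cup; water: 73 oz; basmati rice: 283 g; dried chickpeas: 11 cup; diced celery: 8 cup

The original recipe has 340.2 g of tomato paste, so the scaling factor is 2211.3 ÷ 340.2 = 13/2 = 6.5.
red lentils: 14 oz × 13/2 × 28.35 g/oz ÷ 192 g/cup ≈ 13 cup
water: 4/3 cup × 13/2 × 240 g/cup ÷ 28.35 g/oz ≈ 73 oz
basmati rice: (3 tbsp + 2 tsp = 11/3 tbsp) × 13/2 ÷ 16 tbsp/cup × 190 g/cup ≈ 283 g
dried chickpeas: 12 oz × 13/2 × 28.35 g/oz ÷ 200 g/cup ≈ 11 cup
diced celery: 5 oz × 13/2 × 28.35 g/oz ÷ 120 g/cup ≈ 8 cup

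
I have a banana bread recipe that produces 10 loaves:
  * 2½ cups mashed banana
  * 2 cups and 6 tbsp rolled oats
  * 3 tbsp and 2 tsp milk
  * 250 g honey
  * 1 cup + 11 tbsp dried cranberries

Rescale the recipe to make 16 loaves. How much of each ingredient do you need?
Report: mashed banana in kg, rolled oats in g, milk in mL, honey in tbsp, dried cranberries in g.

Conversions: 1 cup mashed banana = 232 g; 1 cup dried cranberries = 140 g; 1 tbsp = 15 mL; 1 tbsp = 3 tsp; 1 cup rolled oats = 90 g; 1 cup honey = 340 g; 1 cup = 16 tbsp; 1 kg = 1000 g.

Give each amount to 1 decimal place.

Scaling factor: 16/10 = 8/5 = 1.6.
mashed banana: 2.5 cup × 8/5 × 232 g/cup ÷ 1000 g/kg ≈ 0.9 kg
rolled oats: (2 cup + 6 tbsp = 2.375 cup) × 8/5 × 90 g/cup = 342.0 g
milk: (3 tbsp + 2 tsp = 11/3 tbsp) × 8/5 × 15 mL/tbsp = 88.0 mL
honey: 250 g × 8/5 ÷ 340 g/cup × 16 tbsp/cup ≈ 18.8 tbsp
dried cranberries: (1 cup + 11 tbsp = 1.6875 cup) × 8/5 × 140 g/cup = 378.0 g

mashed banana: 0.9 kg; rolled oats: 342.0 g; milk: 88.0 mL; honey: 18.8 tbsp; dried cranberries: 378.0 g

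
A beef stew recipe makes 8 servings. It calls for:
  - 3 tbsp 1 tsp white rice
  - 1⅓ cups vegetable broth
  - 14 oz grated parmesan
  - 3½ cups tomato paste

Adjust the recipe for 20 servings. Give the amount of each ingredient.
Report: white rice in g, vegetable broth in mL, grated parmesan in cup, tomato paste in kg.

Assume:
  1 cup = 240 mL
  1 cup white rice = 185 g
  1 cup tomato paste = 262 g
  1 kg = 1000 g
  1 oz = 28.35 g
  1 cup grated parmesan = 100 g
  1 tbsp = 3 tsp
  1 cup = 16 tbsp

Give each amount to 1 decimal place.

white rice: 96.4 g; vegetable broth: 800.0 mL; grated parmesan: 9.9 cup; tomato paste: 2.3 kg

Scaling factor: 20/8 = 5/2 = 2.5.
white rice: (3 tbsp + 1 tsp = 10/3 tbsp) × 5/2 ÷ 16 tbsp/cup × 185 g/cup ≈ 96.4 g
vegetable broth: 4/3 cup × 5/2 × 240 mL/cup = 800.0 mL
grated parmesan: 14 oz × 5/2 × 28.35 g/oz ÷ 100 g/cup ≈ 9.9 cup
tomato paste: 3.5 cup × 5/2 × 262 g/cup ÷ 1000 g/kg ≈ 2.3 kg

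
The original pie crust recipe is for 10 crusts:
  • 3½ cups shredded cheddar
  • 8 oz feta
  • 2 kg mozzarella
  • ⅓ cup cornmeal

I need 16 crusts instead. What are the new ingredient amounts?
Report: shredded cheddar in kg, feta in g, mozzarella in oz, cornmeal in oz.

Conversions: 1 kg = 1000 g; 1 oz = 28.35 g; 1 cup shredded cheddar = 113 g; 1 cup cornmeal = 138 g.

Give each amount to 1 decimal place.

shredded cheddar: 0.6 kg; feta: 362.9 g; mozzarella: 112.9 oz; cornmeal: 2.6 oz

Scaling factor: 16/10 = 8/5 = 1.6.
shredded cheddar: 3.5 cup × 8/5 × 113 g/cup ÷ 1000 g/kg ≈ 0.6 kg
feta: 8 oz × 8/5 × 28.35 g/oz ≈ 362.9 g
mozzarella: 2 kg × 8/5 × 1000 g/kg ÷ 28.35 g/oz ≈ 112.9 oz
cornmeal: 1/3 cup × 8/5 × 138 g/cup ÷ 28.35 g/oz ≈ 2.6 oz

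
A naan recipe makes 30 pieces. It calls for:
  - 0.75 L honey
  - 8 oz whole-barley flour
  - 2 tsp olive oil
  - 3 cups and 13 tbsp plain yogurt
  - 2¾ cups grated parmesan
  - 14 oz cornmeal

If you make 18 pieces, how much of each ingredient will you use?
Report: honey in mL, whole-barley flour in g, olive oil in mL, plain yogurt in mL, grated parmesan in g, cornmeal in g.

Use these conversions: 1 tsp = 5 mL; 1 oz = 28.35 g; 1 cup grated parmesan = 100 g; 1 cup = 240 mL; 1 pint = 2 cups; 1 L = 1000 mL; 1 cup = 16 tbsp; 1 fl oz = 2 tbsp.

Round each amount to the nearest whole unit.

honey: 450 mL; whole-barley flour: 136 g; olive oil: 6 mL; plain yogurt: 549 mL; grated parmesan: 165 g; cornmeal: 238 g

Scaling factor: 18/30 = 3/5 = 0.6.
honey: 0.75 L × 3/5 × 1000 mL/L = 450 mL
whole-barley flour: 8 oz × 3/5 × 28.35 g/oz ≈ 136 g
olive oil: 2 tsp × 3/5 × 5 mL/tsp = 6 mL
plain yogurt: (3 cup + 13 tbsp = 3.8125 cup) × 3/5 × 240 mL/cup = 549 mL
grated parmesan: 2.75 cup × 3/5 × 100 g/cup = 165 g
cornmeal: 14 oz × 3/5 × 28.35 g/oz ≈ 238 g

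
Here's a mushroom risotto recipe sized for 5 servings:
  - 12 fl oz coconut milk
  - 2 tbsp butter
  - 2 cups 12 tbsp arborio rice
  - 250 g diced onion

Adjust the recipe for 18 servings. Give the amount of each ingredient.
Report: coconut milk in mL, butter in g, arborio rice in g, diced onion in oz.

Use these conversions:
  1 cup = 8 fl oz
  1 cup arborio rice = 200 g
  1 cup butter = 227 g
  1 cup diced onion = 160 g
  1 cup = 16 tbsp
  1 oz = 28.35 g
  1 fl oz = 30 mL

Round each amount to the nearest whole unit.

Scaling factor: 18/5 = 3.6.
coconut milk: 12 fl oz × 18/5 × 30 mL/fl oz = 1296 mL
butter: 2 tbsp × 18/5 ÷ 16 tbsp/cup × 227 g/cup ≈ 102 g
arborio rice: (2 cup + 12 tbsp = 2.75 cup) × 18/5 × 200 g/cup = 1980 g
diced onion: 250 g × 18/5 ÷ 28.35 g/oz ≈ 32 oz

coconut milk: 1296 mL; butter: 102 g; arborio rice: 1980 g; diced onion: 32 oz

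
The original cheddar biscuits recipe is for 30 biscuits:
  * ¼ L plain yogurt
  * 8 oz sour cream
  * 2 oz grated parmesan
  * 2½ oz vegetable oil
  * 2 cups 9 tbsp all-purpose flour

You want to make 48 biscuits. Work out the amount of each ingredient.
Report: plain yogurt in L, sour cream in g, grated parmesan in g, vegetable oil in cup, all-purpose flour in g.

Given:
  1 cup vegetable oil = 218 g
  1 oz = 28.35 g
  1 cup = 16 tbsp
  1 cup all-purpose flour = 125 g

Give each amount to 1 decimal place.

plain yogurt: 0.4 L; sour cream: 362.9 g; grated parmesan: 90.7 g; vegetable oil: 0.5 cup; all-purpose flour: 512.5 g

Scaling factor: 48/30 = 8/5 = 1.6.
plain yogurt: 0.25 L × 8/5 = 0.4 L
sour cream: 8 oz × 8/5 × 28.35 g/oz ≈ 362.9 g
grated parmesan: 2 oz × 8/5 × 28.35 g/oz ≈ 90.7 g
vegetable oil: 2.5 oz × 8/5 × 28.35 g/oz ÷ 218 g/cup ≈ 0.5 cup
all-purpose flour: (2 cup + 9 tbsp = 2.5625 cup) × 8/5 × 125 g/cup = 512.5 g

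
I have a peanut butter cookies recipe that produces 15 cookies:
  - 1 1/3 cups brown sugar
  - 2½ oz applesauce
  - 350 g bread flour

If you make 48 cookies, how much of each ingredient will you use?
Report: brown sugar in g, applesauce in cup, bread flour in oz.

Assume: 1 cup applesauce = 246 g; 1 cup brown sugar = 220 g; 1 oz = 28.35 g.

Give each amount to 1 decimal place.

Scaling factor: 48/15 = 16/5 = 3.2.
brown sugar: 4/3 cup × 16/5 × 220 g/cup ≈ 938.7 g
applesauce: 2.5 oz × 16/5 × 28.35 g/oz ÷ 246 g/cup ≈ 0.9 cup
bread flour: 350 g × 16/5 ÷ 28.35 g/oz ≈ 39.5 oz

brown sugar: 938.7 g; applesauce: 0.9 cup; bread flour: 39.5 oz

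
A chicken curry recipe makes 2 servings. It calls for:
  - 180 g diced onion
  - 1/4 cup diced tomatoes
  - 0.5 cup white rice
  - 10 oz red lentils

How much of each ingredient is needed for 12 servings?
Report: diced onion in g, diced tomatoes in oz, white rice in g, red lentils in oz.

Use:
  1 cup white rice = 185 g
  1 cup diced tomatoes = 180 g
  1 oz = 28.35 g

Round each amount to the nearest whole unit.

diced onion: 1080 g; diced tomatoes: 10 oz; white rice: 555 g; red lentils: 60 oz

Scaling factor: 12/2 = 6.
diced onion: 180 g × 6 = 1080 g
diced tomatoes: 0.25 cup × 6 × 180 g/cup ÷ 28.35 g/oz ≈ 10 oz
white rice: 0.5 cup × 6 × 185 g/cup = 555 g
red lentils: 10 oz × 6 = 60 oz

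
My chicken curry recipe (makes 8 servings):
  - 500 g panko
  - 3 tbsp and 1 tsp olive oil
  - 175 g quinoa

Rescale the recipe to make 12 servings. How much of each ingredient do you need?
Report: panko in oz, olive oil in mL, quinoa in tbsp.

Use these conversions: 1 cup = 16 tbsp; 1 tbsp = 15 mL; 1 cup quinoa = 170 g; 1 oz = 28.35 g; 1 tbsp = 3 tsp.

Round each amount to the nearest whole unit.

Scaling factor: 12/8 = 3/2 = 1.5.
panko: 500 g × 3/2 ÷ 28.35 g/oz ≈ 26 oz
olive oil: (3 tbsp + 1 tsp = 10/3 tbsp) × 3/2 × 15 mL/tbsp = 75 mL
quinoa: 175 g × 3/2 ÷ 170 g/cup × 16 tbsp/cup ≈ 25 tbsp

panko: 26 oz; olive oil: 75 mL; quinoa: 25 tbsp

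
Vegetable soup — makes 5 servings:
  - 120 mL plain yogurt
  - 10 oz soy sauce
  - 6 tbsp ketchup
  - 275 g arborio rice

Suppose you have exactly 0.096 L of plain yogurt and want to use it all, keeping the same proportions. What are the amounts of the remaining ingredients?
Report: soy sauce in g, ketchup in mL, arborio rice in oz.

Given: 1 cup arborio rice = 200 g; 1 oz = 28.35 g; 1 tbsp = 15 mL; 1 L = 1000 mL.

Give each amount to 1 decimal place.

soy sauce: 226.8 g; ketchup: 72.0 mL; arborio rice: 7.8 oz

The original recipe has 0.12 L of plain yogurt, so the scaling factor is 0.096 ÷ 0.12 = 4/5 = 0.8.
soy sauce: 10 oz × 4/5 × 28.35 g/oz = 226.8 g
ketchup: 6 tbsp × 4/5 × 15 mL/tbsp = 72.0 mL
arborio rice: 275 g × 4/5 ÷ 28.35 g/oz ≈ 7.8 oz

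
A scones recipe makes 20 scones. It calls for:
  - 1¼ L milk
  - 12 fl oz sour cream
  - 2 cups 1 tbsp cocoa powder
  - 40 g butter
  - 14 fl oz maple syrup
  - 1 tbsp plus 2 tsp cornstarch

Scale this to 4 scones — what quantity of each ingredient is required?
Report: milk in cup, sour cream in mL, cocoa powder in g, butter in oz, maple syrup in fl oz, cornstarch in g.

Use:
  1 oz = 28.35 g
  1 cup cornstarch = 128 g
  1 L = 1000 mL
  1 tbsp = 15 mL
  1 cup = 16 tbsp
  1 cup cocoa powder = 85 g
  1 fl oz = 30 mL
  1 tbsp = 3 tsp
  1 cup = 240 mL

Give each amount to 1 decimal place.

milk: 1.0 cup; sour cream: 72.0 mL; cocoa powder: 35.1 g; butter: 0.3 oz; maple syrup: 2.8 fl oz; cornstarch: 2.7 g

Scaling factor: 4/20 = 1/5 = 0.2.
milk: 1.25 L × 1/5 × 1000 mL/L ÷ 240 mL/cup ≈ 1.0 cup
sour cream: 12 fl oz × 1/5 × 30 mL/fl oz = 72.0 mL
cocoa powder: (2 cup + 1 tbsp = 2.0625 cup) × 1/5 × 85 g/cup ≈ 35.1 g
butter: 40 g × 1/5 ÷ 28.35 g/oz ≈ 0.3 oz
maple syrup: 14 fl oz × 1/5 = 2.8 fl oz
cornstarch: (1 tbsp + 2 tsp = 5/3 tbsp) × 1/5 ÷ 16 tbsp/cup × 128 g/cup ≈ 2.7 g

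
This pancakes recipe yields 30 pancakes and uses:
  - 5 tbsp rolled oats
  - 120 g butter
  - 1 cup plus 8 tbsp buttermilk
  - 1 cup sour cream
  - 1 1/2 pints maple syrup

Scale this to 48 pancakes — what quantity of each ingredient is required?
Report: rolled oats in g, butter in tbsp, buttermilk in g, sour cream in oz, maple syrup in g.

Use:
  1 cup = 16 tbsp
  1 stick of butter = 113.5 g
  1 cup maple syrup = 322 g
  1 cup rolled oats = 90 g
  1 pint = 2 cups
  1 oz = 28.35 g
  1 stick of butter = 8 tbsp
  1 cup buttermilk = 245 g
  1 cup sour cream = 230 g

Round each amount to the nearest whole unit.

Scaling factor: 48/30 = 8/5 = 1.6.
rolled oats: 5 tbsp × 8/5 ÷ 16 tbsp/cup × 90 g/cup = 45 g
butter: 120 g × 8/5 ÷ 113.5 g/stick × 8 tbsp/stick ≈ 14 tbsp
buttermilk: (1 cup + 8 tbsp = 1.5 cup) × 8/5 × 245 g/cup = 588 g
sour cream: 1 cup × 8/5 × 230 g/cup ÷ 28.35 g/oz ≈ 13 oz
maple syrup: 1.5 pint × 8/5 × 2 cup/pint × 322 g/cup ≈ 1546 g

rolled oats: 45 g; butter: 14 tbsp; buttermilk: 588 g; sour cream: 13 oz; maple syrup: 1546 g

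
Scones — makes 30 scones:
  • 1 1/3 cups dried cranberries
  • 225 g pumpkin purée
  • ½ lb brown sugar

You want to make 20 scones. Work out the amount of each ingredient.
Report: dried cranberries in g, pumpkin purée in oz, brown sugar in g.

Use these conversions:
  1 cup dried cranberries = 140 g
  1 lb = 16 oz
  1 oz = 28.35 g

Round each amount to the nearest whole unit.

Scaling factor: 20/30 = 2/3.
dried cranberries: 4/3 cup × 2/3 × 140 g/cup ≈ 124 g
pumpkin purée: 225 g × 2/3 ÷ 28.35 g/oz ≈ 5 oz
brown sugar: 0.5 lb × 2/3 × 16 oz/lb × 28.35 g/oz ≈ 151 g

dried cranberries: 124 g; pumpkin purée: 5 oz; brown sugar: 151 g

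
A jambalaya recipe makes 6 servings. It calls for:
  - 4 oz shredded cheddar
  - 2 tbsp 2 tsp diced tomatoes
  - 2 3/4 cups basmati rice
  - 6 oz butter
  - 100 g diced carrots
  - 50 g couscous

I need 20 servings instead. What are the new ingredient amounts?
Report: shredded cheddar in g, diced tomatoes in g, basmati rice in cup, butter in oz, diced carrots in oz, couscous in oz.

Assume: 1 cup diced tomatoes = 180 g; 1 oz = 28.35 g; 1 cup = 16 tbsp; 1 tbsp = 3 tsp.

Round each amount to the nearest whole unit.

Scaling factor: 20/6 = 10/3.
shredded cheddar: 4 oz × 10/3 × 28.35 g/oz = 378 g
diced tomatoes: (2 tbsp + 2 tsp = 8/3 tbsp) × 10/3 ÷ 16 tbsp/cup × 180 g/cup = 100 g
basmati rice: 2.75 cup × 10/3 ≈ 9 cup
butter: 6 oz × 10/3 = 20 oz
diced carrots: 100 g × 10/3 ÷ 28.35 g/oz ≈ 12 oz
couscous: 50 g × 10/3 ÷ 28.35 g/oz ≈ 6 oz

shredded cheddar: 378 g; diced tomatoes: 100 g; basmati rice: 9 cup; butter: 20 oz; diced carrots: 12 oz; couscous: 6 oz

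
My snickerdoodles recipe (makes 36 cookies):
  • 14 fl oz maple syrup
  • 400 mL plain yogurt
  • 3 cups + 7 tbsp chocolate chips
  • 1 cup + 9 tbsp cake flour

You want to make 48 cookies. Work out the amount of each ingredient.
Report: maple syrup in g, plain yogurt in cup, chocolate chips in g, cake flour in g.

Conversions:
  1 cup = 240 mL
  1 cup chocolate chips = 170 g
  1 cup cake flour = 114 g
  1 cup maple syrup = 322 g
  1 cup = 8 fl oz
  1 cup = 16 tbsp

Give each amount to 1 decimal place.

maple syrup: 751.3 g; plain yogurt: 2.2 cup; chocolate chips: 779.2 g; cake flour: 237.5 g

Scaling factor: 48/36 = 4/3.
maple syrup: 14 fl oz × 4/3 ÷ 8 fl oz/cup × 322 g/cup ≈ 751.3 g
plain yogurt: 400 mL × 4/3 ÷ 240 mL/cup ≈ 2.2 cup
chocolate chips: (3 cup + 7 tbsp = 3.4375 cup) × 4/3 × 170 g/cup ≈ 779.2 g
cake flour: (1 cup + 9 tbsp = 1.5625 cup) × 4/3 × 114 g/cup = 237.5 g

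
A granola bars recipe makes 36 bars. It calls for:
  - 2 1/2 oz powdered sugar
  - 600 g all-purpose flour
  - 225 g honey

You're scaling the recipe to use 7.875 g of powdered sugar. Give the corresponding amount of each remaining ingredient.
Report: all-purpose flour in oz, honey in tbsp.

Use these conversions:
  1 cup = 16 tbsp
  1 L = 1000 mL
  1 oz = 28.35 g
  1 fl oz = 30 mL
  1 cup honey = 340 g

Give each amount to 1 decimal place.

all-purpose flour: 2.4 oz; honey: 1.2 tbsp

The original recipe has 70.875 g of powdered sugar, so the scaling factor is 7.875 ÷ 70.875 = 1/9.
all-purpose flour: 600 g × 1/9 ÷ 28.35 g/oz ≈ 2.4 oz
honey: 225 g × 1/9 ÷ 340 g/cup × 16 tbsp/cup ≈ 1.2 tbsp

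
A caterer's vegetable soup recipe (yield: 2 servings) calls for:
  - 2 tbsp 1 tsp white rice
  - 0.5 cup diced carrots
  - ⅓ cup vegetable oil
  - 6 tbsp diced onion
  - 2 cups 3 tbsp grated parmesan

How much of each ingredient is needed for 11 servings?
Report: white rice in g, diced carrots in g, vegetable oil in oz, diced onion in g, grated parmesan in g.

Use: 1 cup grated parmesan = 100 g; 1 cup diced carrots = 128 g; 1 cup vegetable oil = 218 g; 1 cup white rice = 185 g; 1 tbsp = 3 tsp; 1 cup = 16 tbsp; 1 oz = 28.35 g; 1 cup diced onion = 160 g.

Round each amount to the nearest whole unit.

Scaling factor: 11/2 = 5.5.
white rice: (2 tbsp + 1 tsp = 7/3 tbsp) × 11/2 ÷ 16 tbsp/cup × 185 g/cup ≈ 148 g
diced carrots: 0.5 cup × 11/2 × 128 g/cup = 352 g
vegetable oil: 1/3 cup × 11/2 × 218 g/cup ÷ 28.35 g/oz ≈ 14 oz
diced onion: 6 tbsp × 11/2 ÷ 16 tbsp/cup × 160 g/cup = 330 g
grated parmesan: (2 cup + 3 tbsp = 2.1875 cup) × 11/2 × 100 g/cup ≈ 1203 g

white rice: 148 g; diced carrots: 352 g; vegetable oil: 14 oz; diced onion: 330 g; grated parmesan: 1203 g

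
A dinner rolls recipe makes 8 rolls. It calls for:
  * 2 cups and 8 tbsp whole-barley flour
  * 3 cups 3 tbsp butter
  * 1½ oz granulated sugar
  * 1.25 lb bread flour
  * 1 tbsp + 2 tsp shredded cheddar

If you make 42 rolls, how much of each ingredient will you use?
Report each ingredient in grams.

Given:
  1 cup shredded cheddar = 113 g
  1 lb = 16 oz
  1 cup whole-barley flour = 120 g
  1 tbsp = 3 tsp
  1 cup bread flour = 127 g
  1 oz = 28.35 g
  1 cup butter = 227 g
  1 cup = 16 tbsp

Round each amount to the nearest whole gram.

whole-barley flour: 1575 g; butter: 3799 g; granulated sugar: 223 g; bread flour: 2977 g; shredded cheddar: 62 g

Scaling factor: 42/8 = 21/4 = 5.25.
whole-barley flour: (2 cup + 8 tbsp = 2.5 cup) × 21/4 × 120 g/cup = 1575 g
butter: (3 cup + 3 tbsp = 3.1875 cup) × 21/4 × 227 g/cup ≈ 3799 g
granulated sugar: 1.5 oz × 21/4 × 28.35 g/oz ≈ 223 g
bread flour: 1.25 lb × 21/4 × 16 oz/lb × 28.35 g/oz ≈ 2977 g
shredded cheddar: (1 tbsp + 2 tsp = 5/3 tbsp) × 21/4 ÷ 16 tbsp/cup × 113 g/cup ≈ 62 g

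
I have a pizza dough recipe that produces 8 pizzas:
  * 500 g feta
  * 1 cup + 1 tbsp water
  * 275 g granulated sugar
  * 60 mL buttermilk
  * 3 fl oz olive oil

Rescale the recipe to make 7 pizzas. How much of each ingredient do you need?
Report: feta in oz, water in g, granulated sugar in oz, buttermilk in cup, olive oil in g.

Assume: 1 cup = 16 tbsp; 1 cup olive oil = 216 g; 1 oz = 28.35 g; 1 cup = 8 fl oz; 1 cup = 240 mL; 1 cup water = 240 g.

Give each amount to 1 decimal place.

Scaling factor: 7/8 = 0.875.
feta: 500 g × 7/8 ÷ 28.35 g/oz ≈ 15.4 oz
water: (1 cup + 1 tbsp = 1.0625 cup) × 7/8 × 240 g/cup ≈ 223.1 g
granulated sugar: 275 g × 7/8 ÷ 28.35 g/oz ≈ 8.5 oz
buttermilk: 60 mL × 7/8 ÷ 240 mL/cup ≈ 0.2 cup
olive oil: 3 fl oz × 7/8 ÷ 8 fl oz/cup × 216 g/cup ≈ 70.9 g

feta: 15.4 oz; water: 223.1 g; granulated sugar: 8.5 oz; buttermilk: 0.2 cup; olive oil: 70.9 g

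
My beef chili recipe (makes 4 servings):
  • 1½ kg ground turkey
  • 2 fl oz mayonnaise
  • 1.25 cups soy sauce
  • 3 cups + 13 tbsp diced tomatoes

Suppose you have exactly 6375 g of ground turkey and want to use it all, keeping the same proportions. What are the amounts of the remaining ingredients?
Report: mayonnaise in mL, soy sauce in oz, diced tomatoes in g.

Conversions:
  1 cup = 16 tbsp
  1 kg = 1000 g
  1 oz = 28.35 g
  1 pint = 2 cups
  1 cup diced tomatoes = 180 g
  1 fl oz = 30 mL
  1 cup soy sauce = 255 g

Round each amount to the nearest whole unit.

The original recipe has 1500 g of ground turkey, so the scaling factor is 6375 ÷ 1500 = 17/4 = 4.25.
mayonnaise: 2 fl oz × 17/4 × 30 mL/fl oz = 255 mL
soy sauce: 1.25 cup × 17/4 × 255 g/cup ÷ 28.35 g/oz ≈ 48 oz
diced tomatoes: (3 cup + 13 tbsp = 3.8125 cup) × 17/4 × 180 g/cup ≈ 2917 g

mayonnaise: 255 mL; soy sauce: 48 oz; diced tomatoes: 2917 g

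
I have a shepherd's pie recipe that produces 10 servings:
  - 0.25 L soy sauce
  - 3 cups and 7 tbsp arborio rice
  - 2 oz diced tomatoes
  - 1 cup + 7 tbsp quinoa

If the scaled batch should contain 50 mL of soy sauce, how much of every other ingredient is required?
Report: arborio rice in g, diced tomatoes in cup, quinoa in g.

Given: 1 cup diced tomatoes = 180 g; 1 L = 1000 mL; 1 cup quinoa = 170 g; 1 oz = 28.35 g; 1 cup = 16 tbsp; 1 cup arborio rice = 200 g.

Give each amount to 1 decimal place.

The original recipe has 250 mL of soy sauce, so the scaling factor is 50 ÷ 250 = 1/5 = 0.2.
arborio rice: (3 cup + 7 tbsp = 3.4375 cup) × 1/5 × 200 g/cup = 137.5 g
diced tomatoes: 2 oz × 1/5 × 28.35 g/oz ÷ 180 g/cup ≈ 0.1 cup
quinoa: (1 cup + 7 tbsp = 1.4375 cup) × 1/5 × 170 g/cup ≈ 48.9 g

arborio rice: 137.5 g; diced tomatoes: 0.1 cup; quinoa: 48.9 g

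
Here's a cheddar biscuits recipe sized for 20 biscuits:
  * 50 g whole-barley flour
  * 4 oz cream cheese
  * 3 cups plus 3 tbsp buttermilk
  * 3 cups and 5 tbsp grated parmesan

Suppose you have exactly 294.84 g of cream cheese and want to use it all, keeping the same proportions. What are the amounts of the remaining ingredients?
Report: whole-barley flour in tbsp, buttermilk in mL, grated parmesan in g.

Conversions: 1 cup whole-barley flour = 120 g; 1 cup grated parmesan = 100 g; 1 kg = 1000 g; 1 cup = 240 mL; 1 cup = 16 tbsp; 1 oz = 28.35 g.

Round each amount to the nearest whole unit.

The original recipe has 113.4 g of cream cheese, so the scaling factor is 294.84 ÷ 113.4 = 13/5 = 2.6.
whole-barley flour: 50 g × 13/5 ÷ 120 g/cup × 16 tbsp/cup ≈ 17 tbsp
buttermilk: (3 cup + 3 tbsp = 3.1875 cup) × 13/5 × 240 mL/cup = 1989 mL
grated parmesan: (3 cup + 5 tbsp = 3.3125 cup) × 13/5 × 100 g/cup ≈ 861 g

whole-barley flour: 17 tbsp; buttermilk: 1989 mL; grated parmesan: 861 g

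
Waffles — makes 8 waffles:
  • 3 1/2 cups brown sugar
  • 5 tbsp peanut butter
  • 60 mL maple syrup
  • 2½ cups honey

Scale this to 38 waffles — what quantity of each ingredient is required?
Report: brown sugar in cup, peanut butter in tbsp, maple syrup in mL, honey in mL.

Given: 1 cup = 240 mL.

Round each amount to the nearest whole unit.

brown sugar: 17 cup; peanut butter: 24 tbsp; maple syrup: 285 mL; honey: 2850 mL

Scaling factor: 38/8 = 19/4 = 4.75.
brown sugar: 3.5 cup × 19/4 ≈ 17 cup
peanut butter: 5 tbsp × 19/4 ≈ 24 tbsp
maple syrup: 60 mL × 19/4 = 285 mL
honey: 2.5 cup × 19/4 × 240 mL/cup = 2850 mL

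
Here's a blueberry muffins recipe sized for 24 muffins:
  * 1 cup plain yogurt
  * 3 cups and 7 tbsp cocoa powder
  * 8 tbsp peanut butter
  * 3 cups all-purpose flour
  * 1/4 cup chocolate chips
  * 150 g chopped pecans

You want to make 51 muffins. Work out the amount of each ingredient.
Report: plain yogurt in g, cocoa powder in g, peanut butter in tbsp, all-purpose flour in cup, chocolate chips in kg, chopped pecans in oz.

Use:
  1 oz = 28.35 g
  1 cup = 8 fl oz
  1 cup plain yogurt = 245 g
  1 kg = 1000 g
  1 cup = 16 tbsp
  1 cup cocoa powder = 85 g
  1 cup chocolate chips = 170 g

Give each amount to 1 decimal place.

Scaling factor: 51/24 = 17/8 = 2.125.
plain yogurt: 1 cup × 17/8 × 245 g/cup ≈ 520.6 g
cocoa powder: (3 cup + 7 tbsp = 3.4375 cup) × 17/8 × 85 g/cup ≈ 620.9 g
peanut butter: 8 tbsp × 17/8 = 17.0 tbsp
all-purpose flour: 3 cup × 17/8 ≈ 6.4 cup
chocolate chips: 0.25 cup × 17/8 × 170 g/cup ÷ 1000 g/kg ≈ 0.1 kg
chopped pecans: 150 g × 17/8 ÷ 28.35 g/oz ≈ 11.2 oz

plain yogurt: 520.6 g; cocoa powder: 620.9 g; peanut butter: 17.0 tbsp; all-purpose flour: 6.4 cup; chocolate chips: 0.1 kg; chopped pecans: 11.2 oz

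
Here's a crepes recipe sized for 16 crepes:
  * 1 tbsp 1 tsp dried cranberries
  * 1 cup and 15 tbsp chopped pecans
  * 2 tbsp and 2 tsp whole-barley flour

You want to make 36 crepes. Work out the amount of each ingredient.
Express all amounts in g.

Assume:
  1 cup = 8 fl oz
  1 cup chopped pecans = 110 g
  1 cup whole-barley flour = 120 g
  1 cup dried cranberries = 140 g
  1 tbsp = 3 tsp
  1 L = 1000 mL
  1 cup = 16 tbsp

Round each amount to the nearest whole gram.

Scaling factor: 36/16 = 9/4 = 2.25.
dried cranberries: (1 tbsp + 1 tsp = 4/3 tbsp) × 9/4 ÷ 16 tbsp/cup × 140 g/cup ≈ 26 g
chopped pecans: (1 cup + 15 tbsp = 1.9375 cup) × 9/4 × 110 g/cup ≈ 480 g
whole-barley flour: (2 tbsp + 2 tsp = 8/3 tbsp) × 9/4 ÷ 16 tbsp/cup × 120 g/cup = 45 g

dried cranberries: 26 g; chopped pecans: 480 g; whole-barley flour: 45 g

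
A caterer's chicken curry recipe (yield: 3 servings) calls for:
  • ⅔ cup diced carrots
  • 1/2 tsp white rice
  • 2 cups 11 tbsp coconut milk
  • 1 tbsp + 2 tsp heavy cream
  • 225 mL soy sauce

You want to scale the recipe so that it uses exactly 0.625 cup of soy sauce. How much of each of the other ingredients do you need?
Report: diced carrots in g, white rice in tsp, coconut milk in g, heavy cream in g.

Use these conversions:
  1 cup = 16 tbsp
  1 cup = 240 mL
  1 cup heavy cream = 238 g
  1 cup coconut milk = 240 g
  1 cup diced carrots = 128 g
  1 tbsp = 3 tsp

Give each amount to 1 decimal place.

diced carrots: 56.9 g; white rice: 0.3 tsp; coconut milk: 430.0 g; heavy cream: 16.5 g

The original recipe has 0.9375 cup of soy sauce, so the scaling factor is 0.625 ÷ 0.9375 = 2/3.
diced carrots: 2/3 cup × 2/3 × 128 g/cup ≈ 56.9 g
white rice: 0.5 tsp × 2/3 ≈ 0.3 tsp
coconut milk: (2 cup + 11 tbsp = 2.6875 cup) × 2/3 × 240 g/cup = 430.0 g
heavy cream: (1 tbsp + 2 tsp = 5/3 tbsp) × 2/3 ÷ 16 tbsp/cup × 238 g/cup ≈ 16.5 g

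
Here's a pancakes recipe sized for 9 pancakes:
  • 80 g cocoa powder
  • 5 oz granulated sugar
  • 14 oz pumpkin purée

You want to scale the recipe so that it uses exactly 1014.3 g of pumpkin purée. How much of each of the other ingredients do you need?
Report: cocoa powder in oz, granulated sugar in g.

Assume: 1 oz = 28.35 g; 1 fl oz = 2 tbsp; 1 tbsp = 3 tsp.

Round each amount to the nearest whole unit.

cocoa powder: 7 oz; granulated sugar: 362 g

The original recipe has 396.9 g of pumpkin purée, so the scaling factor is 1014.3 ÷ 396.9 = 23/9.
cocoa powder: 80 g × 23/9 ÷ 28.35 g/oz ≈ 7 oz
granulated sugar: 5 oz × 23/9 × 28.35 g/oz ≈ 362 g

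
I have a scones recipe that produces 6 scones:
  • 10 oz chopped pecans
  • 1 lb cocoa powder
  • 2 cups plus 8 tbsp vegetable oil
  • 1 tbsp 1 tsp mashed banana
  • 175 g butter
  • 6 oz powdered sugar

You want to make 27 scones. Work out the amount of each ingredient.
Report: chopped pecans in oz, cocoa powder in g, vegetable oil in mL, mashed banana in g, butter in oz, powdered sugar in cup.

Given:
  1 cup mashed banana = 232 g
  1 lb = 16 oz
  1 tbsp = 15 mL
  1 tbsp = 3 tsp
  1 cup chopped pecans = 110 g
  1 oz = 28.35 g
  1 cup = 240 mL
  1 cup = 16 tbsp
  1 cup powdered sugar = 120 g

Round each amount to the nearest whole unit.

chopped pecans: 45 oz; cocoa powder: 2041 g; vegetable oil: 2700 mL; mashed banana: 87 g; butter: 28 oz; powdered sugar: 6 cup

Scaling factor: 27/6 = 9/2 = 4.5.
chopped pecans: 10 oz × 9/2 = 45 oz
cocoa powder: 1 lb × 9/2 × 16 oz/lb × 28.35 g/oz ≈ 2041 g
vegetable oil: (2 cup + 8 tbsp = 2.5 cup) × 9/2 × 240 mL/cup = 2700 mL
mashed banana: (1 tbsp + 1 tsp = 4/3 tbsp) × 9/2 ÷ 16 tbsp/cup × 232 g/cup = 87 g
butter: 175 g × 9/2 ÷ 28.35 g/oz ≈ 28 oz
powdered sugar: 6 oz × 9/2 × 28.35 g/oz ÷ 120 g/cup ≈ 6 cup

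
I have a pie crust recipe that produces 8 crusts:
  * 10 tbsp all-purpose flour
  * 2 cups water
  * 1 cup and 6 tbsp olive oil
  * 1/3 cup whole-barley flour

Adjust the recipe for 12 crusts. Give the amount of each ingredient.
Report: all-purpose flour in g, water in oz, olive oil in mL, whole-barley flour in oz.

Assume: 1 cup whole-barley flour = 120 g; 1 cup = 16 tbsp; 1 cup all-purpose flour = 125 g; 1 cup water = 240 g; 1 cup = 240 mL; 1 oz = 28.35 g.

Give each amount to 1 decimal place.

all-purpose flour: 117.2 g; water: 25.4 oz; olive oil: 495.0 mL; whole-barley flour: 2.1 oz

Scaling factor: 12/8 = 3/2 = 1.5.
all-purpose flour: 10 tbsp × 3/2 ÷ 16 tbsp/cup × 125 g/cup ≈ 117.2 g
water: 2 cup × 3/2 × 240 g/cup ÷ 28.35 g/oz ≈ 25.4 oz
olive oil: (1 cup + 6 tbsp = 1.375 cup) × 3/2 × 240 mL/cup = 495.0 mL
whole-barley flour: 1/3 cup × 3/2 × 120 g/cup ÷ 28.35 g/oz ≈ 2.1 oz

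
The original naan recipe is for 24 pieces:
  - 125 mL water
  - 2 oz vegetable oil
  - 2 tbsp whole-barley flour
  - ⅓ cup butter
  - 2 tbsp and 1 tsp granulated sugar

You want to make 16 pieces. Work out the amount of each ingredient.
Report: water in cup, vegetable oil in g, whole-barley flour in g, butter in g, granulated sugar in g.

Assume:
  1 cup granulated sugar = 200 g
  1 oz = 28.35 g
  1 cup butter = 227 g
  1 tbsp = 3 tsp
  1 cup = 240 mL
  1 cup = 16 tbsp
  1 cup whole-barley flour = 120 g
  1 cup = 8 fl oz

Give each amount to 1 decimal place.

water: 0.3 cup; vegetable oil: 37.8 g; whole-barley flour: 10.0 g; butter: 50.4 g; granulated sugar: 19.4 g

Scaling factor: 16/24 = 2/3.
water: 125 mL × 2/3 ÷ 240 mL/cup ≈ 0.3 cup
vegetable oil: 2 oz × 2/3 × 28.35 g/oz = 37.8 g
whole-barley flour: 2 tbsp × 2/3 ÷ 16 tbsp/cup × 120 g/cup = 10.0 g
butter: 1/3 cup × 2/3 × 227 g/cup ≈ 50.4 g
granulated sugar: (2 tbsp + 1 tsp = 7/3 tbsp) × 2/3 ÷ 16 tbsp/cup × 200 g/cup ≈ 19.4 g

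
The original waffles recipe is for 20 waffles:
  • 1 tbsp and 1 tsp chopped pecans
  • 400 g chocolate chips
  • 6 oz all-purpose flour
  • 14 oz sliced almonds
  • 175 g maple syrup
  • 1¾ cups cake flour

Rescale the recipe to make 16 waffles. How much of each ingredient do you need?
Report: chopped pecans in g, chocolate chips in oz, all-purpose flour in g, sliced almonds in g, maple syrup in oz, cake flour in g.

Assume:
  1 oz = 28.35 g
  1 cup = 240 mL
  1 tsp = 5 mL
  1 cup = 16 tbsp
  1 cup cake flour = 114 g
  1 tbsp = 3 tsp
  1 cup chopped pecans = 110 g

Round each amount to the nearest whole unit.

chopped pecans: 7 g; chocolate chips: 11 oz; all-purpose flour: 136 g; sliced almonds: 318 g; maple syrup: 5 oz; cake flour: 160 g

Scaling factor: 16/20 = 4/5 = 0.8.
chopped pecans: (1 tbsp + 1 tsp = 4/3 tbsp) × 4/5 ÷ 16 tbsp/cup × 110 g/cup ≈ 7 g
chocolate chips: 400 g × 4/5 ÷ 28.35 g/oz ≈ 11 oz
all-purpose flour: 6 oz × 4/5 × 28.35 g/oz ≈ 136 g
sliced almonds: 14 oz × 4/5 × 28.35 g/oz ≈ 318 g
maple syrup: 175 g × 4/5 ÷ 28.35 g/oz ≈ 5 oz
cake flour: 1.75 cup × 4/5 × 114 g/cup ≈ 160 g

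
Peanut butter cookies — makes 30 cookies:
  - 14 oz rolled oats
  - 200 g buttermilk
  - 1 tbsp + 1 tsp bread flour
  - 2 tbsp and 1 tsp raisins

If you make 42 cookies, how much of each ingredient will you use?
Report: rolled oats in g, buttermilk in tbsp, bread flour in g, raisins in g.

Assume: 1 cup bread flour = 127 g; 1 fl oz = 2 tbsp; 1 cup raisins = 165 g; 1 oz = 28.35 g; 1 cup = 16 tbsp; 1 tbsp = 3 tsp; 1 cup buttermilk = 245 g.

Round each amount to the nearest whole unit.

Scaling factor: 42/30 = 7/5 = 1.4.
rolled oats: 14 oz × 7/5 × 28.35 g/oz ≈ 556 g
buttermilk: 200 g × 7/5 ÷ 245 g/cup × 16 tbsp/cup ≈ 18 tbsp
bread flour: (1 tbsp + 1 tsp = 4/3 tbsp) × 7/5 ÷ 16 tbsp/cup × 127 g/cup ≈ 15 g
raisins: (2 tbsp + 1 tsp = 7/3 tbsp) × 7/5 ÷ 16 tbsp/cup × 165 g/cup ≈ 34 g

rolled oats: 556 g; buttermilk: 18 tbsp; bread flour: 15 g; raisins: 34 g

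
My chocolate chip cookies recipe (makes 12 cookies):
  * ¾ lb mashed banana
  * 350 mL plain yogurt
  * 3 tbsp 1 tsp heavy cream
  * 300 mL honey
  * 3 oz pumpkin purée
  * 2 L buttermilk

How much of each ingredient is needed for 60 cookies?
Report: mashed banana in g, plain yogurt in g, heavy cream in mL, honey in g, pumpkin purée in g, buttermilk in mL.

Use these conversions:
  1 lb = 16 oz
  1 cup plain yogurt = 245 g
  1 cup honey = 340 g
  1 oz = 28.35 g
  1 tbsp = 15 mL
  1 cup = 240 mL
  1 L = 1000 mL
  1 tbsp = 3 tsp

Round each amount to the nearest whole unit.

mashed banana: 1701 g; plain yogurt: 1786 g; heavy cream: 250 mL; honey: 2125 g; pumpkin purée: 425 g; buttermilk: 10000 mL

Scaling factor: 60/12 = 5.
mashed banana: 0.75 lb × 5 × 16 oz/lb × 28.35 g/oz = 1701 g
plain yogurt: 350 mL × 5 ÷ 240 mL/cup × 245 g/cup ≈ 1786 g
heavy cream: (3 tbsp + 1 tsp = 10/3 tbsp) × 5 × 15 mL/tbsp = 250 mL
honey: 300 mL × 5 ÷ 240 mL/cup × 340 g/cup = 2125 g
pumpkin purée: 3 oz × 5 × 28.35 g/oz ≈ 425 g
buttermilk: 2 L × 5 × 1000 mL/L = 10000 mL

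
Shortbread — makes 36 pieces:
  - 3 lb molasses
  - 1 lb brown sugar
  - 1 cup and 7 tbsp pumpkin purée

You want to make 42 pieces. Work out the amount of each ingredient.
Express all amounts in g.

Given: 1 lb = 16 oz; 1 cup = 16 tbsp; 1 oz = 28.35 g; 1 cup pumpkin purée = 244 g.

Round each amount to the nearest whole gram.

Scaling factor: 42/36 = 7/6.
molasses: 3 lb × 7/6 × 16 oz/lb × 28.35 g/oz ≈ 1588 g
brown sugar: 1 lb × 7/6 × 16 oz/lb × 28.35 g/oz ≈ 529 g
pumpkin purée: (1 cup + 7 tbsp = 1.4375 cup) × 7/6 × 244 g/cup ≈ 409 g

molasses: 1588 g; brown sugar: 529 g; pumpkin purée: 409 g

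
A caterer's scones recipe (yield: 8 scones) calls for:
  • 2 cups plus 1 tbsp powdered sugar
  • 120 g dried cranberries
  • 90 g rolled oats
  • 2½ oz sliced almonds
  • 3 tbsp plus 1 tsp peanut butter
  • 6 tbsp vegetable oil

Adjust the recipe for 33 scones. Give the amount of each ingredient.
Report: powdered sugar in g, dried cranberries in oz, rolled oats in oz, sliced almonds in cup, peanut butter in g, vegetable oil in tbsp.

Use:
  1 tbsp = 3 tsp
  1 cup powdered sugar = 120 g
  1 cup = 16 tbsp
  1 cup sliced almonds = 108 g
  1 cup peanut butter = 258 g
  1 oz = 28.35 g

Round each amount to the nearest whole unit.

Scaling factor: 33/8 = 4.125.
powdered sugar: (2 cup + 1 tbsp = 2.0625 cup) × 33/8 × 120 g/cup ≈ 1021 g
dried cranberries: 120 g × 33/8 ÷ 28.35 g/oz ≈ 17 oz
rolled oats: 90 g × 33/8 ÷ 28.35 g/oz ≈ 13 oz
sliced almonds: 2.5 oz × 33/8 × 28.35 g/oz ÷ 108 g/cup ≈ 3 cup
peanut butter: (3 tbsp + 1 tsp = 10/3 tbsp) × 33/8 ÷ 16 tbsp/cup × 258 g/cup ≈ 222 g
vegetable oil: 6 tbsp × 33/8 ≈ 25 tbsp

powdered sugar: 1021 g; dried cranberries: 17 oz; rolled oats: 13 oz; sliced almonds: 3 cup; peanut butter: 222 g; vegetable oil: 25 tbsp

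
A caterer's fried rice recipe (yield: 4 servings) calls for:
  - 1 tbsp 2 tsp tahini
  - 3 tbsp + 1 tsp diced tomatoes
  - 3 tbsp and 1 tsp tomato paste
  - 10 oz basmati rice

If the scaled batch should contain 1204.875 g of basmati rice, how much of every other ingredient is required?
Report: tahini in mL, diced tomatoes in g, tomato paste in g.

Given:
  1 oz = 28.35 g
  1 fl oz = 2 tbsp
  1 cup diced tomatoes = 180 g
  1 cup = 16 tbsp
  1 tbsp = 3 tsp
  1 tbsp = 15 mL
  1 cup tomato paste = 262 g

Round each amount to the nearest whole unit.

The original recipe has 283.5 g of basmati rice, so the scaling factor is 1204.875 ÷ 283.5 = 17/4 = 4.25.
tahini: (1 tbsp + 2 tsp = 5/3 tbsp) × 17/4 × 15 mL/tbsp ≈ 106 mL
diced tomatoes: (3 tbsp + 1 tsp = 10/3 tbsp) × 17/4 ÷ 16 tbsp/cup × 180 g/cup ≈ 159 g
tomato paste: (3 tbsp + 1 tsp = 10/3 tbsp) × 17/4 ÷ 16 tbsp/cup × 262 g/cup ≈ 232 g

tahini: 106 mL; diced tomatoes: 159 g; tomato paste: 232 g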